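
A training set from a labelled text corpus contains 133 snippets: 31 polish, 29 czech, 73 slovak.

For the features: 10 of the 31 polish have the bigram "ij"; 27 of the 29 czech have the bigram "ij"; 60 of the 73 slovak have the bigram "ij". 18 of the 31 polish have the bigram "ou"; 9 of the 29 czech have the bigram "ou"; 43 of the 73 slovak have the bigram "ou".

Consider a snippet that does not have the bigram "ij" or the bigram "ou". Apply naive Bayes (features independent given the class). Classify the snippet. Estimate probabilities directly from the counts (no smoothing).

polish

polish: (31/133) × (21/31) × (13/31) ≈ 0.0662139
czech: (29/133) × (2/29) × (20/29) ≈ 0.0103708
slovak: (73/133) × (13/73) × (30/73) ≈ 0.0401689
Highest score → polish.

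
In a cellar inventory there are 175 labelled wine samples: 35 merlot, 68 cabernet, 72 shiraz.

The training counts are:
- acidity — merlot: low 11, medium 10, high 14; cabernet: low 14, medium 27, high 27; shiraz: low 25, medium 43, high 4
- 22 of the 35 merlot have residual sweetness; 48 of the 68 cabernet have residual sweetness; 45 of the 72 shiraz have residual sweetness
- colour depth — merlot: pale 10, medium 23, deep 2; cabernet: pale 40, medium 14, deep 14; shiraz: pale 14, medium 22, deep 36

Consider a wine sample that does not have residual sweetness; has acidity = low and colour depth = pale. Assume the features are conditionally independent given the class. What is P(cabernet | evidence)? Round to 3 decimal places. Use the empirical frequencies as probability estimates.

0.448

merlot: (35/175) × (11/35) × (13/35) × (10/35) ≈ 0.00667055
cabernet: (68/175) × (14/68) × (20/68) × (40/68) ≈ 0.0138408
shiraz: (72/175) × (25/72) × (27/72) × (14/72) ≈ 0.0104167
P(cabernet | x) = 0.0138408 / 0.03092805 ≈ 0.448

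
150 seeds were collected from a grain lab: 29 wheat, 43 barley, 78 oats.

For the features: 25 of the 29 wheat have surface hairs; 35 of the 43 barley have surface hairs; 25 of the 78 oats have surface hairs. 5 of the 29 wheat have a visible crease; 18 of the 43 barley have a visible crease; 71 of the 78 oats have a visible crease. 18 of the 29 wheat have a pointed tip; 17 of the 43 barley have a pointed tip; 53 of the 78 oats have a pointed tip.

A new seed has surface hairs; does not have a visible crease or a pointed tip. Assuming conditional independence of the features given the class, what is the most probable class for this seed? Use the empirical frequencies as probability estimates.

wheat: (29/150) × (25/29) × (24/29) × (11/29) ≈ 0.0523187
barley: (43/150) × (35/43) × (25/43) × (26/43) ≈ 0.0820263
oats: (78/150) × (25/78) × (7/78) × (25/78) ≈ 0.004794
Highest score → barley.

barley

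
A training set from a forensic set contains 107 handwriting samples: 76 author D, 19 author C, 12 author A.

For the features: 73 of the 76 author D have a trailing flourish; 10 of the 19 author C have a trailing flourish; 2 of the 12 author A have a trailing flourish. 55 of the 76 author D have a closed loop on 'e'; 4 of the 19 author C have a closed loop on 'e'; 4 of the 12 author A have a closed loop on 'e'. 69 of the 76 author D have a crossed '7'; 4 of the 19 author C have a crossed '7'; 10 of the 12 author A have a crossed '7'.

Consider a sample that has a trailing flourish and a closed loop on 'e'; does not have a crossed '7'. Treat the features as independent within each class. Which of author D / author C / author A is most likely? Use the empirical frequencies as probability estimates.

author D

author D: (76/107) × (73/76) × (55/76) × (7/76) ≈ 0.045475
author C: (19/107) × (10/19) × (4/19) × (15/19) ≈ 0.0155332
author A: (12/107) × (2/12) × (4/12) × (2/12) ≈ 0.00103842
Highest score → author D.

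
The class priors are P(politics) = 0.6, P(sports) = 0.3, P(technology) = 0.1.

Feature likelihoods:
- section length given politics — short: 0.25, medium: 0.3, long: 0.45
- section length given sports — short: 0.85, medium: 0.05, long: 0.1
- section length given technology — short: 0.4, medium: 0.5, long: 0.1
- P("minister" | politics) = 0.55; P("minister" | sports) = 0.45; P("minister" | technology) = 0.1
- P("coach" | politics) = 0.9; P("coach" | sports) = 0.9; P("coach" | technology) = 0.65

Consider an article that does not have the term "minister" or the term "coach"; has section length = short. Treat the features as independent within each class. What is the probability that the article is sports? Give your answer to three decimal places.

politics: 0.6 × 0.25 × (1−0.55) × (1−0.9) = 0.00675
sports: 0.3 × 0.85 × (1−0.45) × (1−0.9) = 0.014025
technology: 0.1 × 0.4 × (1−0.1) × (1−0.65) = 0.0126
P(sports | x) = 0.014025 / 0.033375 ≈ 0.420

0.420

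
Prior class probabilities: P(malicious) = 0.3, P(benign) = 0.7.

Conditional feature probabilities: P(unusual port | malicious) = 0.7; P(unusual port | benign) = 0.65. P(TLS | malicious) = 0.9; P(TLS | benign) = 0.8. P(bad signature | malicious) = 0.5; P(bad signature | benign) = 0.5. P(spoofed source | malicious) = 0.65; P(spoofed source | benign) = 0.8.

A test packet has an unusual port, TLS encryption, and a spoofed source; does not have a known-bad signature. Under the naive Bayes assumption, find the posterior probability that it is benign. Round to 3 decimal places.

0.703

malicious: 0.3 × 0.7 × 0.9 × (1−0.5) × 0.65 = 0.061425
benign: 0.7 × 0.65 × 0.8 × (1−0.5) × 0.8 = 0.1456
P(benign | x) = 0.1456 / 0.207025 ≈ 0.703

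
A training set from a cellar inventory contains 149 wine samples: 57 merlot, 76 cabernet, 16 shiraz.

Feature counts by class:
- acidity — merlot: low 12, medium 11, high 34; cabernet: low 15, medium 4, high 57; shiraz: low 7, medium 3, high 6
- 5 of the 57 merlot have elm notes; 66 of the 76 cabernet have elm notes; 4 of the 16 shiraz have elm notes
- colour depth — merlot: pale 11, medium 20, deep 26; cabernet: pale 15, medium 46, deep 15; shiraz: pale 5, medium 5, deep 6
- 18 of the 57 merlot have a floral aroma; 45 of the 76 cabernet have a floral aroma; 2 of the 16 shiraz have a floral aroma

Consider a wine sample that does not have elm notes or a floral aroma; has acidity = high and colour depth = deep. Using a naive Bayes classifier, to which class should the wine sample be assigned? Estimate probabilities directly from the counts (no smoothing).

merlot: (57/149) × (34/57) × (52/57) × (26/57) × (39/57) ≈ 0.0649695
cabernet: (76/149) × (57/76) × (10/76) × (15/76) × (31/76) ≈ 0.00405229
shiraz: (16/149) × (6/16) × (12/16) × (6/16) × (14/16) ≈ 0.00990982
Highest score → merlot.

merlot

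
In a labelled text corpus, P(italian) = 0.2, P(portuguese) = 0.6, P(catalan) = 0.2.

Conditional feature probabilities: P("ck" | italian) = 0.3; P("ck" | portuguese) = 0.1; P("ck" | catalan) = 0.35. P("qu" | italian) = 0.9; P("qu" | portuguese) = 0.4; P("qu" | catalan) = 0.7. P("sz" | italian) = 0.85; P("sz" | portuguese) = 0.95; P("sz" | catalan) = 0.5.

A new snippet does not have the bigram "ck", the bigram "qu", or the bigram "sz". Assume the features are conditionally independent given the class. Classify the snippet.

catalan

italian: 0.2 × (1−0.3) × (1−0.9) × (1−0.85) = 0.0021
portuguese: 0.6 × (1−0.1) × (1−0.4) × (1−0.95) = 0.0162
catalan: 0.2 × (1−0.35) × (1−0.7) × (1−0.5) = 0.0195
Highest score → catalan.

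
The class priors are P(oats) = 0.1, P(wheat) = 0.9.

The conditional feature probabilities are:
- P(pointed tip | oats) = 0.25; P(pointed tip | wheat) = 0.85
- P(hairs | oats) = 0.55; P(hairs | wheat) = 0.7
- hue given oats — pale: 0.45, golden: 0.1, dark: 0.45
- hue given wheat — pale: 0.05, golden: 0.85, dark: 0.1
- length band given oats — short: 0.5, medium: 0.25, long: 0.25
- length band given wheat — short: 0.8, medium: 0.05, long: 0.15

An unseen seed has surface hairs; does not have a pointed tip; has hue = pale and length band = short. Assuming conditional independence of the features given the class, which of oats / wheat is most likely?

oats: 0.1 × (1−0.25) × 0.55 × 0.45 × 0.5 = 0.00928125
wheat: 0.9 × (1−0.85) × 0.7 × 0.05 × 0.8 = 0.00378
Highest score → oats.

oats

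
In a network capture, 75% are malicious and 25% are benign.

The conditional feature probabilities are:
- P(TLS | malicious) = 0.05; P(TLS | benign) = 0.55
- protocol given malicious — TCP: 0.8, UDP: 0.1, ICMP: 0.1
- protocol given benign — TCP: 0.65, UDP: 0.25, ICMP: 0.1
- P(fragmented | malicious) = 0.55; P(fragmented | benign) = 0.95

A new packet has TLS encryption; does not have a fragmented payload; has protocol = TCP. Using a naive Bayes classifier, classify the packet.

malicious: 0.75 × 0.05 × 0.8 × (1−0.55) = 0.0135
benign: 0.25 × 0.55 × 0.65 × (1−0.95) = 0.00446875
Highest score → malicious.

malicious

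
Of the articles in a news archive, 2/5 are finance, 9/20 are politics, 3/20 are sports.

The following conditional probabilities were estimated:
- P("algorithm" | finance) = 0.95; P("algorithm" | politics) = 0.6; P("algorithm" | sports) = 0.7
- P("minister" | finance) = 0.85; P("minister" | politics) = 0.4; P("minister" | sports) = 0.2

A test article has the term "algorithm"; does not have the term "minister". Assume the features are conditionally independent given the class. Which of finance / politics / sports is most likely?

politics

finance: 0.4 × 0.95 × (1−0.85) = 0.057
politics: 0.45 × 0.6 × (1−0.4) = 0.162
sports: 0.15 × 0.7 × (1−0.2) = 0.084
Highest score → politics.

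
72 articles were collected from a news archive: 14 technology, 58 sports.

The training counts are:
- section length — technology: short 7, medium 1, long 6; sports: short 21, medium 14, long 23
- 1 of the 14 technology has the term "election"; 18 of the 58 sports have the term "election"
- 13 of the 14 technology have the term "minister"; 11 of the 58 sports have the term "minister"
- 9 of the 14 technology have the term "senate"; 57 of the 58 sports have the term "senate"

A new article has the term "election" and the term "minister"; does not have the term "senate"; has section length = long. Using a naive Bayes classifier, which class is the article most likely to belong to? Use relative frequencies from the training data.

technology: (14/72) × (6/14) × (1/14) × (13/14) × (5/14) ≈ 0.001974
sports: (58/72) × (23/58) × (18/58) × (11/58) × (1/58) ≈ 0.000324173
Highest score → technology.

technology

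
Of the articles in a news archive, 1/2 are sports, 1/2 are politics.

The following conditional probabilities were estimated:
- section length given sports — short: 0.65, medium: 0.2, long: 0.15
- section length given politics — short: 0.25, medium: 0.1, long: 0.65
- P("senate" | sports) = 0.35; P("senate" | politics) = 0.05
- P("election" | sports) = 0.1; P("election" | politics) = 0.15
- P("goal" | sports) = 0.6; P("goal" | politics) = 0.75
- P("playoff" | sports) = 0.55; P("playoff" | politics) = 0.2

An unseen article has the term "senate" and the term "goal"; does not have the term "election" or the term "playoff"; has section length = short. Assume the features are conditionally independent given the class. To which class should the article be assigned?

sports: 0.5 × 0.65 × 0.35 × (1−0.1) × 0.6 × (1−0.55) = 0.02764125
politics: 0.5 × 0.25 × 0.05 × (1−0.15) × 0.75 × (1−0.2) = 0.0031875
Highest score → sports.

sports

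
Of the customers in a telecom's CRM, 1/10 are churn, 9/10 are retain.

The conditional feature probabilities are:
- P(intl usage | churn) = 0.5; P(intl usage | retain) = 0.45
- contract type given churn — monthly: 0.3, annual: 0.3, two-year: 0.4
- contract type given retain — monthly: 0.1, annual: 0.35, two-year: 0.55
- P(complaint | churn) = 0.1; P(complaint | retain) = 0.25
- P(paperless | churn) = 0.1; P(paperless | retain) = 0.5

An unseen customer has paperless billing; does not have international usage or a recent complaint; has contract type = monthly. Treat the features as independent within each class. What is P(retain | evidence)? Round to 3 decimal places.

0.932

churn: 0.1 × (1−0.5) × 0.3 × (1−0.1) × 0.1 = 0.00135
retain: 0.9 × (1−0.45) × 0.1 × (1−0.25) × 0.5 = 0.0185625
P(retain | x) = 0.0185625 / 0.0199125 ≈ 0.932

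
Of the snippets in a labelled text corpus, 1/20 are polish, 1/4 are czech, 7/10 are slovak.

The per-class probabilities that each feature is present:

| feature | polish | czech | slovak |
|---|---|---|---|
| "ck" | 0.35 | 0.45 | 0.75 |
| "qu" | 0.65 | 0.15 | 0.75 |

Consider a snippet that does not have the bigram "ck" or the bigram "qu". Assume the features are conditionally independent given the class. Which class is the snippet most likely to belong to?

polish: 0.05 × (1−0.35) × (1−0.65) = 0.011375
czech: 0.25 × (1−0.45) × (1−0.15) = 0.116875
slovak: 0.7 × (1−0.75) × (1−0.75) = 0.04375
Highest score → czech.

czech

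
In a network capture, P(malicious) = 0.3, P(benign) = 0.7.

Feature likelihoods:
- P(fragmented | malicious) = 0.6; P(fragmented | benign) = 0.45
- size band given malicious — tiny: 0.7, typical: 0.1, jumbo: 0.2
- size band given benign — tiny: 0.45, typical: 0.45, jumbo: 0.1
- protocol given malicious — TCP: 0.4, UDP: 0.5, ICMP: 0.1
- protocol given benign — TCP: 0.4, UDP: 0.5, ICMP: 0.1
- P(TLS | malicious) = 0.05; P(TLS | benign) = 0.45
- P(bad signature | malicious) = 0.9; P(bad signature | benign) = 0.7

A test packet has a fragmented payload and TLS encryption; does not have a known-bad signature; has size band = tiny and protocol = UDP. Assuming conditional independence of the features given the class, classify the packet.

malicious: 0.3 × 0.6 × 0.7 × 0.5 × 0.05 × (1−0.9) = 0.000315
benign: 0.7 × 0.45 × 0.45 × 0.5 × 0.45 × (1−0.7) = 0.009568125
Highest score → benign.

benign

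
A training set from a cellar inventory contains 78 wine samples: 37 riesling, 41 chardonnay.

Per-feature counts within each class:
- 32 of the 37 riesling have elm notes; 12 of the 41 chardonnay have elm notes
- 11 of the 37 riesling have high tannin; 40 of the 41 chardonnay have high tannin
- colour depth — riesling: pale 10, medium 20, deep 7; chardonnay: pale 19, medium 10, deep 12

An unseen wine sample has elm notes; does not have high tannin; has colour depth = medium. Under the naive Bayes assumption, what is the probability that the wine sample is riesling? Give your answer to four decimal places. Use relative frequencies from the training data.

riesling: (37/78) × (32/37) × (26/37) × (20/37) ≈ 0.155832
chardonnay: (41/78) × (12/41) × (1/41) × (10/41) ≈ 0.000915206
P(riesling | x) = 0.155832 / 0.156747206 ≈ 0.9942

0.9942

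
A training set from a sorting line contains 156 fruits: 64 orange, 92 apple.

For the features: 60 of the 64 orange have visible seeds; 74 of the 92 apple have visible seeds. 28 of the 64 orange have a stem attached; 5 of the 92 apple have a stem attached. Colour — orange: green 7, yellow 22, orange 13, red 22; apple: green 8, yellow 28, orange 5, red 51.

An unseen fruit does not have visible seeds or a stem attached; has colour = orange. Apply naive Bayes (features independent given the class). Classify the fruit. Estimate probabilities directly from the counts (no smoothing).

apple

orange: (64/156) × (4/64) × (36/64) × (13/64) = 0.0029296875
apple: (92/156) × (18/92) × (87/92) × (5/92) ≈ 0.00593009
Highest score → apple.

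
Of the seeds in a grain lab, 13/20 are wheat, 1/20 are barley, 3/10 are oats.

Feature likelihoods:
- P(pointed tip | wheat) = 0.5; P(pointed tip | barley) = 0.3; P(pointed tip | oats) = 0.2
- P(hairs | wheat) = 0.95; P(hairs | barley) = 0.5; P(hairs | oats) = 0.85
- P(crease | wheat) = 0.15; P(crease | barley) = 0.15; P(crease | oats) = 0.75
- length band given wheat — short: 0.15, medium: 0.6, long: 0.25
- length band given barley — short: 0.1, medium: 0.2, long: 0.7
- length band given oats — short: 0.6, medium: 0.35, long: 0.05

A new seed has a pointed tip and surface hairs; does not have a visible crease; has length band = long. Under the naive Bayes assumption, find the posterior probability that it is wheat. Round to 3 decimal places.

0.928

wheat: 0.65 × 0.5 × 0.95 × (1−0.15) × 0.25 = 0.065609375
barley: 0.05 × 0.3 × 0.5 × (1−0.15) × 0.7 = 0.0044625
oats: 0.3 × 0.2 × 0.85 × (1−0.75) × 0.05 = 0.0006375
P(wheat | x) = 0.065609375 / 0.070709375 ≈ 0.928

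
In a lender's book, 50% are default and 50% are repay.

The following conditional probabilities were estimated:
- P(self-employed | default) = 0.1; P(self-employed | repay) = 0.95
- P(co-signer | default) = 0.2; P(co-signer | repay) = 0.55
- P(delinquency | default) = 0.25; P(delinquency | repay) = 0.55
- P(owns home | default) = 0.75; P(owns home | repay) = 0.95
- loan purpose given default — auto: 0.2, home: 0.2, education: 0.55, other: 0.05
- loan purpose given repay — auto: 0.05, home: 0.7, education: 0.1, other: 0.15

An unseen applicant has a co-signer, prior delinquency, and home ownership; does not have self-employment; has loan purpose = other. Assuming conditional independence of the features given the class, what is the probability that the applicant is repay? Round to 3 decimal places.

default: 0.5 × (1−0.1) × 0.2 × 0.25 × 0.75 × 0.05 = 0.00084375
repay: 0.5 × (1−0.95) × 0.55 × 0.55 × 0.95 × 0.15 = 0.00107765625
P(repay | x) = 0.00107765625 / 0.00192140625 ≈ 0.561

0.561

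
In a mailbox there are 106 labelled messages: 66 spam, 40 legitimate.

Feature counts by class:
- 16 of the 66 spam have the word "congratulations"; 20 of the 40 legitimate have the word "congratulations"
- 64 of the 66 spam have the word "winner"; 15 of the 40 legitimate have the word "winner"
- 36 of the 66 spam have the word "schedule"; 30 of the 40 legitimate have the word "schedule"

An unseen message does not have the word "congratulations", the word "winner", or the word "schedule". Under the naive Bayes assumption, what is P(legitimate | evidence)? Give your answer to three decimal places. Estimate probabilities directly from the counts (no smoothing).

spam: (66/106) × (50/66) × (2/66) × (30/66) ≈ 0.00649722
legitimate: (40/106) × (20/40) × (25/40) × (10/40) ≈ 0.0294811
P(legitimate | x) = 0.0294811 / 0.03597832 ≈ 0.819

0.819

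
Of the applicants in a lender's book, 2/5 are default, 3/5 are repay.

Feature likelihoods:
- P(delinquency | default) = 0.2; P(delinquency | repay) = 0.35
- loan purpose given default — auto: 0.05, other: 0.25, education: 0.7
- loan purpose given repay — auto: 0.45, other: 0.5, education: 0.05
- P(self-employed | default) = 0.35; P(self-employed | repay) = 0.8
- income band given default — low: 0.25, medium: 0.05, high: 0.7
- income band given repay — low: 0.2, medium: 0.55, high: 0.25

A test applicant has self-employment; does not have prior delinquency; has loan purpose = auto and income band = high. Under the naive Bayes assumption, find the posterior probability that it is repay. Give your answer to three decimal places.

default: 0.4 × (1−0.2) × 0.05 × 0.35 × 0.7 = 0.00392
repay: 0.6 × (1−0.35) × 0.45 × 0.8 × 0.25 = 0.0351
P(repay | x) = 0.0351 / 0.03902 ≈ 0.900

0.900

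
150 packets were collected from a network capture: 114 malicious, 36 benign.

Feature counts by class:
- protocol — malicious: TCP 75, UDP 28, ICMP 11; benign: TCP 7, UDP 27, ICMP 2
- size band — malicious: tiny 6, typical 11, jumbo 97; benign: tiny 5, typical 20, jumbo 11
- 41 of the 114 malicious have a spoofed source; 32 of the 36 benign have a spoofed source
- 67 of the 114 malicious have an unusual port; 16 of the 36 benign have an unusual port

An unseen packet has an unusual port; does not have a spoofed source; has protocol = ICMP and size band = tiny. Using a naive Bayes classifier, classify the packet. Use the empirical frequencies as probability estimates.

malicious

malicious: (114/150) × (11/114) × (6/114) × (73/114) × (67/114) ≈ 0.00145257
benign: (36/150) × (2/36) × (5/36) × (4/36) × (16/36) ≈ 0.0000914495
Highest score → malicious.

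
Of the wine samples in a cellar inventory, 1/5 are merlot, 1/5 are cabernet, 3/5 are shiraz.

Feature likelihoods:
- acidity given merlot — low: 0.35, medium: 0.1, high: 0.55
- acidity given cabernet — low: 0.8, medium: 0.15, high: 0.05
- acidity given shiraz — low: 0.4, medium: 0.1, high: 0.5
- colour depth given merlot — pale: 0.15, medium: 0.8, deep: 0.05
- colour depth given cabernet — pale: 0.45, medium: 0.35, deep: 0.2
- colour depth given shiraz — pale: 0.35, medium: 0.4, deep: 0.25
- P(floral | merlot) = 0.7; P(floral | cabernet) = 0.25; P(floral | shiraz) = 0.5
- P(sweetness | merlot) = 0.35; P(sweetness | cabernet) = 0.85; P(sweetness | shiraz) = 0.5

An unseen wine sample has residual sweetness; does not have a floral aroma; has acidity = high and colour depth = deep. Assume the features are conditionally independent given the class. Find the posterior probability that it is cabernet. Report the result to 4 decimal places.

0.0619

merlot: 0.2 × 0.55 × 0.05 × (1−0.7) × 0.35 = 0.0005775
cabernet: 0.2 × 0.05 × 0.2 × (1−0.25) × 0.85 = 0.001275
shiraz: 0.6 × 0.5 × 0.25 × (1−0.5) × 0.5 = 0.01875
P(cabernet | x) = 0.001275 / 0.0206025 ≈ 0.0619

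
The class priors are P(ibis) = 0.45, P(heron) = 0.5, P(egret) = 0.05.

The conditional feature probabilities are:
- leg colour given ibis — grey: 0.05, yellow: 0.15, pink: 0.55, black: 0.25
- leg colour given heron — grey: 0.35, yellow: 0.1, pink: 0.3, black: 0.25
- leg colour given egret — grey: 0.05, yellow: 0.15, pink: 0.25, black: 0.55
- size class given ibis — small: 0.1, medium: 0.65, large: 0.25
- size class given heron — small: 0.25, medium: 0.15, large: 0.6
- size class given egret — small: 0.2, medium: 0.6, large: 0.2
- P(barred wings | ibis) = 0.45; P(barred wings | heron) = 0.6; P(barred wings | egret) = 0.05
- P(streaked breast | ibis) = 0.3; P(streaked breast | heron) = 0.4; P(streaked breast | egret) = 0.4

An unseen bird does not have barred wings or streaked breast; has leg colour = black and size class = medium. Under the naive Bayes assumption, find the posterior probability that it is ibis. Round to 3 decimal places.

ibis: 0.45 × 0.25 × 0.65 × (1−0.45) × (1−0.3) = 0.028153125
heron: 0.5 × 0.25 × 0.15 × (1−0.6) × (1−0.4) = 0.0045
egret: 0.05 × 0.55 × 0.6 × (1−0.05) × (1−0.4) = 0.009405
P(ibis | x) = 0.028153125 / 0.042058125 ≈ 0.669

0.669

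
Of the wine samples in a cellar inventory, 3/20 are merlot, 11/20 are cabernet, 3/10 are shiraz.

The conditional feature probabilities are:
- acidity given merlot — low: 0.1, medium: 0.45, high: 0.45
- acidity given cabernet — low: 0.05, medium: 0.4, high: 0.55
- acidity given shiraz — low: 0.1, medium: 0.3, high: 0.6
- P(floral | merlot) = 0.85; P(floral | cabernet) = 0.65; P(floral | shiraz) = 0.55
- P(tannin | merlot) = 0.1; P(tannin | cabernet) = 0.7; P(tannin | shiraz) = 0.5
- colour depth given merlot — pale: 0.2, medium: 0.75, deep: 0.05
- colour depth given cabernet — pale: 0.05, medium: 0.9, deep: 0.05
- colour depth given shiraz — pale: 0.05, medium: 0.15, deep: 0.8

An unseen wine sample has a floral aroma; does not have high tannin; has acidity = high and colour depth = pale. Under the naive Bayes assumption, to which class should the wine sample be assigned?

merlot

merlot: 0.15 × 0.45 × 0.85 × (1−0.1) × 0.2 = 0.0103275
cabernet: 0.55 × 0.55 × 0.65 × (1−0.7) × 0.05 = 0.002949375
shiraz: 0.3 × 0.6 × 0.55 × (1−0.5) × 0.05 = 0.002475
Highest score → merlot.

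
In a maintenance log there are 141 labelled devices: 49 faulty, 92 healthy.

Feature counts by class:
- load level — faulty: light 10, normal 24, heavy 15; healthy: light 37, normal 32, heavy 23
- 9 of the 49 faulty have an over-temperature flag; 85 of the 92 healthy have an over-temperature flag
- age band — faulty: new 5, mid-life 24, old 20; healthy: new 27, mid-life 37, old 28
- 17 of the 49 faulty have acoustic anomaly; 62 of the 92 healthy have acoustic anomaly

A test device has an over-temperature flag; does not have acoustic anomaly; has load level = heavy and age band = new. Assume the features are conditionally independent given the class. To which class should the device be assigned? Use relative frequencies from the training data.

healthy

faulty: (49/141) × (15/49) × (9/49) × (5/49) × (32/49) ≈ 0.00130211
healthy: (92/141) × (23/92) × (85/92) × (27/92) × (30/92) ≈ 0.0144228
Highest score → healthy.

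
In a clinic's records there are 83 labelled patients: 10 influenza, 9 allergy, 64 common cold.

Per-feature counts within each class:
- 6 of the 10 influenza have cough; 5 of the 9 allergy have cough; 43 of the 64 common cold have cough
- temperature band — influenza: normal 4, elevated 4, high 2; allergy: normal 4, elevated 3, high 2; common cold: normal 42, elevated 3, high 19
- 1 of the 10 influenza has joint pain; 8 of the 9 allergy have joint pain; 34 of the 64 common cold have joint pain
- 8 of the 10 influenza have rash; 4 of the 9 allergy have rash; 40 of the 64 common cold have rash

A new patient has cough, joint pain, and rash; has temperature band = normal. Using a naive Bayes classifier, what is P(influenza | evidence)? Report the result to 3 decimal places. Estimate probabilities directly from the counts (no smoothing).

influenza: (10/83) × (6/10) × (4/10) × (1/10) × (8/10) ≈ 0.00231325
allergy: (9/83) × (5/9) × (4/9) × (8/9) × (4/9) ≈ 0.0105773
common cold: (64/83) × (43/64) × (42/64) × (34/64) × (40/64) ≈ 0.112886
P(influenza | x) = 0.00231325 / 0.12577655 ≈ 0.018

0.018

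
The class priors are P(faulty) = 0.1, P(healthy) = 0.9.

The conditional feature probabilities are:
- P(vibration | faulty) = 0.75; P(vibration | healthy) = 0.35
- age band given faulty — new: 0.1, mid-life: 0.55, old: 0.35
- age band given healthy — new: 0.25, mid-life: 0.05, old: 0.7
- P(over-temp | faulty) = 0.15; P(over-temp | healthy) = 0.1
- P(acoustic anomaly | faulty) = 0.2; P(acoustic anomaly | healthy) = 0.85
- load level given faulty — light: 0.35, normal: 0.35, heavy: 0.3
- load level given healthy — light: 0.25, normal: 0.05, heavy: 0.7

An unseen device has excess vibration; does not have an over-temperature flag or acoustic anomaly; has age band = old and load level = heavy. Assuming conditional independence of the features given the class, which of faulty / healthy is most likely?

faulty: 0.1 × 0.75 × 0.35 × (1−0.15) × (1−0.2) × 0.3 = 0.005355
healthy: 0.9 × 0.35 × 0.7 × (1−0.1) × (1−0.85) × 0.7 = 0.02083725
Highest score → healthy.

healthy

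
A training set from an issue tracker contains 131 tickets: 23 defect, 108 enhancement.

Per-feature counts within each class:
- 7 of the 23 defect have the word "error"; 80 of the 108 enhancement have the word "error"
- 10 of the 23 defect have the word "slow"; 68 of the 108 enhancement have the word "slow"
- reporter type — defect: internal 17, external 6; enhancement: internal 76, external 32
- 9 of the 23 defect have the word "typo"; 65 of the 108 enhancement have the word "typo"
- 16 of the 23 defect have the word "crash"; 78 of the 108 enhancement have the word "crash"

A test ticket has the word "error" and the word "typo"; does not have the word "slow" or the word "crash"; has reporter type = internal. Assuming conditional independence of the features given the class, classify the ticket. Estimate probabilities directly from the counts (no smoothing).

defect: (23/131) × (7/23) × (13/23) × (17/23) × (9/23) × (7/23) ≈ 0.00265857
enhancement: (108/131) × (80/108) × (40/108) × (76/108) × (65/108) × (30/108) ≈ 0.0266092
Highest score → enhancement.

enhancement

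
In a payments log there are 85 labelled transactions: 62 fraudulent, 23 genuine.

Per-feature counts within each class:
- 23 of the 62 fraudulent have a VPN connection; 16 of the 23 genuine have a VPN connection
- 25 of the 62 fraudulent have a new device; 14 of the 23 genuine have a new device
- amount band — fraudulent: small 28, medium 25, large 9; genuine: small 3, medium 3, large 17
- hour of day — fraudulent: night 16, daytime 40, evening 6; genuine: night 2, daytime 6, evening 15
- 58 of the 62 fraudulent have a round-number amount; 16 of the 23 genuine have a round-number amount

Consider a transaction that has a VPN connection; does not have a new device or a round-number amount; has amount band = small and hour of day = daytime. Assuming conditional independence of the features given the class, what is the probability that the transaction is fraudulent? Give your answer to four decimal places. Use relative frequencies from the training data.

0.7992

fraudulent: (62/85) × (23/62) × (37/62) × (28/62) × (40/62) × (4/62) ≈ 0.00303544
genuine: (23/85) × (16/23) × (9/23) × (3/23) × (6/23) × (7/23) ≈ 0.000762786
P(fraudulent | x) = 0.00303544 / 0.003798226 ≈ 0.7992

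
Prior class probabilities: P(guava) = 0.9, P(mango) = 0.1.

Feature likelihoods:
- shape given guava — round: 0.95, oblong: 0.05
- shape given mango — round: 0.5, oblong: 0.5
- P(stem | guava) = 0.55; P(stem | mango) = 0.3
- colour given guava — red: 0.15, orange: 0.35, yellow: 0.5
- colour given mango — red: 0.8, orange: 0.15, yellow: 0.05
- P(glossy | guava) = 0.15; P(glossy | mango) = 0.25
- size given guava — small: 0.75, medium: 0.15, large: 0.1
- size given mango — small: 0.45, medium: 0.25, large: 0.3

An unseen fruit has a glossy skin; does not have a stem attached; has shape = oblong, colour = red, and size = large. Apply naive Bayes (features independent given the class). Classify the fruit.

guava: 0.9 × 0.05 × (1−0.55) × 0.15 × 0.15 × 0.1 = 0.0000455625
mango: 0.1 × 0.5 × (1−0.3) × 0.8 × 0.25 × 0.3 = 0.0021
Highest score → mango.

mango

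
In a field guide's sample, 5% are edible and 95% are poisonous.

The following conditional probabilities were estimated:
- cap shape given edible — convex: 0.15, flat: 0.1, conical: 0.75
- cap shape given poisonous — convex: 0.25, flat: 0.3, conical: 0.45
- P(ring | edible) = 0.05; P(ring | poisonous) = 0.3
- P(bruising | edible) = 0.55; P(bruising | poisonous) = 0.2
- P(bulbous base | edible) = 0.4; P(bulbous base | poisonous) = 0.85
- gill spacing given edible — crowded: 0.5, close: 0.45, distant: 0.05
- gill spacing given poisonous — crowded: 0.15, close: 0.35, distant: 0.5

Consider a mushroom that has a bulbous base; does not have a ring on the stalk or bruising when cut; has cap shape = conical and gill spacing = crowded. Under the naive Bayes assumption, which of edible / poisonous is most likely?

poisonous

edible: 0.05 × 0.75 × (1−0.05) × (1−0.55) × 0.4 × 0.5 = 0.00320625
poisonous: 0.95 × 0.45 × (1−0.3) × (1−0.2) × 0.85 × 0.15 = 0.0305235
Highest score → poisonous.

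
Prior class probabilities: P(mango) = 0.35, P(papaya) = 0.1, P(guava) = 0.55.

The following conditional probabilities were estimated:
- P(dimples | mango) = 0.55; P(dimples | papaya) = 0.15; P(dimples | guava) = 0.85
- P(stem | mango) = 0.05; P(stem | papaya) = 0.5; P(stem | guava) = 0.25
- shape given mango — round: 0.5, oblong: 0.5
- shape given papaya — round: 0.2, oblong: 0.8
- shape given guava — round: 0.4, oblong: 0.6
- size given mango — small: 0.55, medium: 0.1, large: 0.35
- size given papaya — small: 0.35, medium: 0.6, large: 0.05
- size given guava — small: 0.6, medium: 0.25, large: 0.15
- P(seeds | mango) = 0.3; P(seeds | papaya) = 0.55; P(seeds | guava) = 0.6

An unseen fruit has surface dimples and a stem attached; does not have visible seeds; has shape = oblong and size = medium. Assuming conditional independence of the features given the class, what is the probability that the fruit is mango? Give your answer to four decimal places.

0.0376

mango: 0.35 × 0.55 × 0.05 × 0.5 × 0.1 × (1−0.3) = 0.000336875
papaya: 0.1 × 0.15 × 0.5 × 0.8 × 0.6 × (1−0.55) = 0.00162
guava: 0.55 × 0.85 × 0.25 × 0.6 × 0.25 × (1−0.6) = 0.0070125
P(mango | x) = 0.000336875 / 0.008969375 ≈ 0.0376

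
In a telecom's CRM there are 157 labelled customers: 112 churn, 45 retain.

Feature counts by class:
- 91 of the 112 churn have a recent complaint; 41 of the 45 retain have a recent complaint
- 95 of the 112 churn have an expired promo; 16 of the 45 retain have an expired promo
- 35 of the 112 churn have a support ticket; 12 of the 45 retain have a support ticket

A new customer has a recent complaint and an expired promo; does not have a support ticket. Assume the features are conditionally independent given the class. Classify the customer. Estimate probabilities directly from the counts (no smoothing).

churn

churn: (112/157) × (91/112) × (95/112) × (77/112) ≈ 0.338003
retain: (45/157) × (41/45) × (16/45) × (33/45) ≈ 0.0680915
Highest score → churn.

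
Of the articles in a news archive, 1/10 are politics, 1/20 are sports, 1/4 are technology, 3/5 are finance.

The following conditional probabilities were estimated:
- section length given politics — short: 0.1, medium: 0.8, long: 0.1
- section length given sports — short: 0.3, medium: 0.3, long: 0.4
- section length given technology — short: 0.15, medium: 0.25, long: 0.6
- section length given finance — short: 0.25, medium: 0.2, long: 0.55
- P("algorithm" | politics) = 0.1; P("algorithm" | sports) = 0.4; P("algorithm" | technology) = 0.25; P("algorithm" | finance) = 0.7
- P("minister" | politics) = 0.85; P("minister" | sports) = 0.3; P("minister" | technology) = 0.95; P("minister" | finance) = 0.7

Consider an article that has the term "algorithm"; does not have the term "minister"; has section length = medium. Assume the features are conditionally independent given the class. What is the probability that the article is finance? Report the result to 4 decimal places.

politics: 0.1 × 0.8 × 0.1 × (1−0.85) = 0.0012
sports: 0.05 × 0.3 × 0.4 × (1−0.3) = 0.0042
technology: 0.25 × 0.25 × 0.25 × (1−0.95) = 0.00078125
finance: 0.6 × 0.2 × 0.7 × (1−0.7) = 0.0252
P(finance | x) = 0.0252 / 0.03138125 ≈ 0.8030

0.8030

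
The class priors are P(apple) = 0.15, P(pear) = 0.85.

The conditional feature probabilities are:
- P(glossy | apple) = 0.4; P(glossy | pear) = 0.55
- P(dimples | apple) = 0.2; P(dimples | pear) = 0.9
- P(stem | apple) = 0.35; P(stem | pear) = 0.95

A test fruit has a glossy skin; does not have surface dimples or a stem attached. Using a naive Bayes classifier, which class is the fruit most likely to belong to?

apple: 0.15 × 0.4 × (1−0.2) × (1−0.35) = 0.0312
pear: 0.85 × 0.55 × (1−0.9) × (1−0.95) = 0.0023375
Highest score → apple.

apple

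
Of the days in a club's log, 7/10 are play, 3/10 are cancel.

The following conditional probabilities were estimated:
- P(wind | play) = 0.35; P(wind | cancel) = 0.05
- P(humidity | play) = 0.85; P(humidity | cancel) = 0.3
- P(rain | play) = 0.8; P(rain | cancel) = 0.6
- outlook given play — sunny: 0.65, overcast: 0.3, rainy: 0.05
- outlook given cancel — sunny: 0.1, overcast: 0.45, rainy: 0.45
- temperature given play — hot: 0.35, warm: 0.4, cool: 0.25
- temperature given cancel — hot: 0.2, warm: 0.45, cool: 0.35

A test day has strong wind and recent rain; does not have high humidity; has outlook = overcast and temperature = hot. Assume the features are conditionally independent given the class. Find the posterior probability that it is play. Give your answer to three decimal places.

0.845

play: 0.7 × 0.35 × (1−0.85) × 0.8 × 0.3 × 0.35 = 0.003087
cancel: 0.3 × 0.05 × (1−0.3) × 0.6 × 0.45 × 0.2 = 0.000567
P(play | x) = 0.003087 / 0.003654 ≈ 0.845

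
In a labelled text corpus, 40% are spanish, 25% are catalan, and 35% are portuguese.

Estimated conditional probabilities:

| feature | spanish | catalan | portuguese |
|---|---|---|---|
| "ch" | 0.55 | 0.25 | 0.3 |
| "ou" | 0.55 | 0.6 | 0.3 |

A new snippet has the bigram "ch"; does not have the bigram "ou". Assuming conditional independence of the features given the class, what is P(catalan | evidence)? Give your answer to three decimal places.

0.127

spanish: 0.4 × 0.55 × (1−0.55) = 0.099
catalan: 0.25 × 0.25 × (1−0.6) = 0.025
portuguese: 0.35 × 0.3 × (1−0.3) = 0.0735
P(catalan | x) = 0.025 / 0.1975 ≈ 0.127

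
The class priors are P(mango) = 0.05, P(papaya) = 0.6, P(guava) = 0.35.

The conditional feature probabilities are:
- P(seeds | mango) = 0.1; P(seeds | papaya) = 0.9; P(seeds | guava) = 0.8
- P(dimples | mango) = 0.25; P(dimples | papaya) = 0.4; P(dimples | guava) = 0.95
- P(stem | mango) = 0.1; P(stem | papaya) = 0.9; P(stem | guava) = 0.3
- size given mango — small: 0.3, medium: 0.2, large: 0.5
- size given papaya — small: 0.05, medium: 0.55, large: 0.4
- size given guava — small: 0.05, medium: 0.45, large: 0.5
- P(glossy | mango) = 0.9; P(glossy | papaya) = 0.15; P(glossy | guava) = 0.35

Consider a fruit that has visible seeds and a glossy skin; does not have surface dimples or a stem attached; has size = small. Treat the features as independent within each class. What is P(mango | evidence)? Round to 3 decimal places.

0.687

mango: 0.05 × 0.1 × (1−0.25) × (1−0.1) × 0.3 × 0.9 = 0.00091125
papaya: 0.6 × 0.9 × (1−0.4) × (1−0.9) × 0.05 × 0.15 = 0.000243
guava: 0.35 × 0.8 × (1−0.95) × (1−0.3) × 0.05 × 0.35 = 0.0001715
P(mango | x) = 0.00091125 / 0.00132575 ≈ 0.687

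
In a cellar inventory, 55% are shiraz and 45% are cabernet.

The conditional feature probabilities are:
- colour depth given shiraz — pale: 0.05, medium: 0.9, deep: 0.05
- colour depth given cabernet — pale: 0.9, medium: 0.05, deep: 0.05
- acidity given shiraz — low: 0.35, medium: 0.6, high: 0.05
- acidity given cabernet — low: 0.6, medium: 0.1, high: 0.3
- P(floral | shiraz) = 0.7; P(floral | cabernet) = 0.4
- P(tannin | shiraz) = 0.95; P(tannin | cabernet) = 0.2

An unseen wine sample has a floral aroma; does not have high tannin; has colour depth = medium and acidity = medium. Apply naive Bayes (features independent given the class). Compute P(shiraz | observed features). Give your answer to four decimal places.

0.9352

shiraz: 0.55 × 0.9 × 0.6 × 0.7 × (1−0.95) = 0.010395
cabernet: 0.45 × 0.05 × 0.1 × 0.4 × (1−0.2) = 0.00072
P(shiraz | x) = 0.010395 / 0.011115 ≈ 0.9352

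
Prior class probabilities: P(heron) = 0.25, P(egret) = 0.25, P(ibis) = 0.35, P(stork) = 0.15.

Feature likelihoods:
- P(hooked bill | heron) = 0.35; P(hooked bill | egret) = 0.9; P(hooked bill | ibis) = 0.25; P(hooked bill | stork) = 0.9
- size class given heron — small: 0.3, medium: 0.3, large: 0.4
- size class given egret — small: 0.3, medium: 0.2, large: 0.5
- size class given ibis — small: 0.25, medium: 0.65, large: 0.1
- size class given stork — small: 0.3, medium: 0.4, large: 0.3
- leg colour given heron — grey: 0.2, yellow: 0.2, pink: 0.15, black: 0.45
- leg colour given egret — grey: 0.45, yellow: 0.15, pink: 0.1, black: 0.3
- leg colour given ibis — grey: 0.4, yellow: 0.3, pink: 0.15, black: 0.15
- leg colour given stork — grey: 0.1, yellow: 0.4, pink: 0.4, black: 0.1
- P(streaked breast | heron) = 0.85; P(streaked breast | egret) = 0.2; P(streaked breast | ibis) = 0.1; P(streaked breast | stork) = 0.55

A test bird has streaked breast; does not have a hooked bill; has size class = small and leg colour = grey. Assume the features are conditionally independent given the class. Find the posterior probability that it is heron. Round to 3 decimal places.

heron: 0.25 × (1−0.35) × 0.3 × 0.2 × 0.85 = 0.0082875
egret: 0.25 × (1−0.9) × 0.3 × 0.45 × 0.2 = 0.000675
ibis: 0.35 × (1−0.25) × 0.25 × 0.4 × 0.1 = 0.002625
stork: 0.15 × (1−0.9) × 0.3 × 0.1 × 0.55 = 0.0002475
P(heron | x) = 0.0082875 / 0.011835 ≈ 0.700

0.700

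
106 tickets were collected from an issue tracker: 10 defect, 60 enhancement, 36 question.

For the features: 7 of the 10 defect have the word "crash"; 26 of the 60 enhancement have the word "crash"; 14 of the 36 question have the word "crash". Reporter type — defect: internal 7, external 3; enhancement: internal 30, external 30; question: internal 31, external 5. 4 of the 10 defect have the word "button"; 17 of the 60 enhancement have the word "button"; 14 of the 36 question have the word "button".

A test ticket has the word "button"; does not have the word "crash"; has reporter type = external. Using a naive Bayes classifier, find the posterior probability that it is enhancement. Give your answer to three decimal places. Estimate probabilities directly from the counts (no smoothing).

0.757

defect: (10/106) × (3/10) × (3/10) × (4/10) ≈ 0.00339623
enhancement: (60/106) × (34/60) × (30/60) × (17/60) ≈ 0.0454403
question: (36/106) × (22/36) × (5/36) × (14/36) ≈ 0.0112101
P(enhancement | x) = 0.0454403 / 0.06004663 ≈ 0.757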